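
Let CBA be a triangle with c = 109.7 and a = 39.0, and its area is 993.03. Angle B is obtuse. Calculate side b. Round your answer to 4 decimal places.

145.3749

From area = ½·a·c·sin B, we get sin B = 2·area/(a·c) ≈ 0.46422.
Taking the obtuse solution, ∠B ≈ 152.34°.
Law of cosines then gives b ≈ 145.37.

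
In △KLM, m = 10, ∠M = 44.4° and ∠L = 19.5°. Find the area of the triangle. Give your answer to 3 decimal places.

area ≈ 21.422

The third angle is ∠K = 180° − ∠L − ∠M = 116.10°.
Law of sines: k = m·sin K/sin M ≈ 12.835.
Law of sines: l = m·sin L/sin M ≈ 4.771.
Area = ½·m·k·sin L ≈ 21.422.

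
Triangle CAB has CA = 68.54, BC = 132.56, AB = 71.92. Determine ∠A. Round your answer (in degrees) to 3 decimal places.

By the law of cosines, cos A = (CA² + AB² − BC²) / (2·CA·AB) ≈ -0.78122, so ∠A ≈ 141.37°.

∠A ≈ 141.373°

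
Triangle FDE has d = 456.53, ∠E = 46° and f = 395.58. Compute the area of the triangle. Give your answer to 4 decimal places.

area ≈ 64954.2754

Area = ½·f·d·sin E ≈ 64954.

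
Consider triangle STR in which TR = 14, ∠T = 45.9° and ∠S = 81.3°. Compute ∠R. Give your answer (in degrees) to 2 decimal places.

52.80

The third angle is ∠R = 180° − ∠S − ∠T = 52.80°.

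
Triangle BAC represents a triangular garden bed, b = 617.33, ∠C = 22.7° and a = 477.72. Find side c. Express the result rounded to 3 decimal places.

255.303

By the law of cosines, c² = b² + a² − 2·b·a·cos C = 65180, so c ≈ 255.3.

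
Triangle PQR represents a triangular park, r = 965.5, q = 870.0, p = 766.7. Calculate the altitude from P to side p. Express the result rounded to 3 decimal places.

Semiperimeter s = (766.7 + 870 + 965.5)/2 = 1301.1.
Heron's formula: area = √(1301.1·534.4·431.1·335.6) ≈ 3.1717e+05.
The altitude from P has length 2·area/p ≈ 827.36.

827.357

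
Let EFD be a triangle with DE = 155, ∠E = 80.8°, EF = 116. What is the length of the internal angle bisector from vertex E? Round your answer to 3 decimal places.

t_E ≈ 101.051

By the law of cosines, FD² = DE² + EF² − 2·DE·EF·cos E = 31732, so FD ≈ 178.13.
The bisector from E has length 2·DE·EF·cos(∠E/2)/(DE+EF) ≈ 101.05.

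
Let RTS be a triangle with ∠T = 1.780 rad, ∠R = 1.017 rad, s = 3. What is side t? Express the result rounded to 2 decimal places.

The third angle is ∠S = π − ∠R − ∠T = 0.345 rad.
Law of sines: t = s·sin T/sin S ≈ 8.687.

8.69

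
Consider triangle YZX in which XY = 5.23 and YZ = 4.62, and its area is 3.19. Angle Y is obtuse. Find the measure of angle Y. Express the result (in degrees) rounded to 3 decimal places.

From area = ½·XY·YZ·sin Y, we get sin Y = 2·area/(XY·YZ) ≈ 0.26404.
Taking the obtuse solution, ∠Y ≈ 164.69°.

164.690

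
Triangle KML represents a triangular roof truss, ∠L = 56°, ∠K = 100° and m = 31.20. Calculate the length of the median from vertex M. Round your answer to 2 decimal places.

The third angle is ∠M = 180° − ∠L − ∠K = 24.00°.
Law of sines: k = m·sin K/sin M ≈ 75.543.
Law of sines: l = m·sin L/sin M ≈ 63.594.
Median from M: ½√(2·l² + 2·k² − m²) ≈ 68.059.

68.06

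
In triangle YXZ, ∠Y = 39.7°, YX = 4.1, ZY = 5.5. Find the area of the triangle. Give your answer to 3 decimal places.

Area = ½·ZY·YX·sin Y ≈ 7.2021.

7.202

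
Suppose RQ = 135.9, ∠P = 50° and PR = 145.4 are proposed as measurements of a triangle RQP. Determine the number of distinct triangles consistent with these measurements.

2

PR·sin P = 145.4·sin(50°) ≈ 111.4.
Since PR sin P < RQ < PR (111.4 < 135.9 < 145.4), two triangles exist.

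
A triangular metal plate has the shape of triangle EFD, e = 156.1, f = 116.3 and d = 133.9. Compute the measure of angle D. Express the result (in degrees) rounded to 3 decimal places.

∠D ≈ 56.645°

By the law of cosines, cos D = (e² + f² − d²) / (2·e·f) ≈ 0.54983, so ∠D ≈ 56.64°.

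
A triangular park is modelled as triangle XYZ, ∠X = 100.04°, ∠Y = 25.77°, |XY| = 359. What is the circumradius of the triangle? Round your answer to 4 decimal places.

R ≈ 221.3421

The third angle is ∠Z = 180° − ∠X − ∠Y = 54.19°.
Law of sines: |YZ| = |XY|·sin X/sin Z ≈ 435.91.
Law of sines: |ZX| = |XY|·sin Y/sin Z ≈ 192.46.
Circumradius = |XY|/(2 sin Z) ≈ 221.34.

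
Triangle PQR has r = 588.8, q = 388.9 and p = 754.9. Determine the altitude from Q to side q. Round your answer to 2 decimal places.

Semiperimeter s = (754.9 + 388.9 + 588.8)/2 = 866.3.
Heron's formula: area = √(866.3·111.4·477.4·277.5) ≈ 1.1307e+05.
The altitude from Q has length 2·area/q ≈ 581.49.

581.49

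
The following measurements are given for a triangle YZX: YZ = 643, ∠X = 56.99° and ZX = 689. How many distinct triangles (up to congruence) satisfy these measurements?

2

ZX·sin X = 689·sin(56.99°) ≈ 577.8.
Since ZX sin X < YZ < ZX (577.8 < 643 < 689), two triangles exist.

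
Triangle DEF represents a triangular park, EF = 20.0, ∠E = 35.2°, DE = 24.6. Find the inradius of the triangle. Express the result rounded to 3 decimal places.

4.825

By the law of cosines, FD² = DE² + EF² − 2·DE·EF·cos E = 201.09, so FD ≈ 14.181.
Area = ½·DE·EF·sin E ≈ 141.8.
Semiperimeter s = (20+14.181+24.6)/2 = 29.39.
Inradius = area/s = 141.8/29.39 ≈ 4.8248.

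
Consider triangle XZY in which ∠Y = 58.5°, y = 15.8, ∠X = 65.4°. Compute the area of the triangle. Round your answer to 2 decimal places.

110.48

The third angle is ∠Z = 180° − ∠Y − ∠X = 56.10°.
Law of sines: x = y·sin X/sin Y ≈ 16.849.
Law of sines: z = y·sin Z/sin Y ≈ 15.381.
Area = ½·y·x·sin Z ≈ 110.48.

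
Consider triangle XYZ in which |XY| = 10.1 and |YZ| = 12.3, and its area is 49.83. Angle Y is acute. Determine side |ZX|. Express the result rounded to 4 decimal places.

10.2451

From area = ½·|XY|·|YZ|·sin Y, we get sin Y = 2·area/(|XY|·|YZ|) ≈ 0.80222.
Taking the acute solution, ∠Y ≈ 53.34°.
Law of cosines then gives |ZX| ≈ 10.245.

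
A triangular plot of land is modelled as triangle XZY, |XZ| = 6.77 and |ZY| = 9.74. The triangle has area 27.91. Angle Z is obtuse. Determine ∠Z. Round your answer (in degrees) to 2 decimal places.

122.16

From area = ½·|XZ|·|ZY|·sin Z, we get sin Z = 2·area/(|XZ|·|ZY|) ≈ 0.84653.
Taking the obtuse solution, ∠Z ≈ 122.16°.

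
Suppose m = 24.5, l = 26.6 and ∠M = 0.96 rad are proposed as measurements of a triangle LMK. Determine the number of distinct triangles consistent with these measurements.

2

l·sin M = 26.6·sin(0.96 rad) ≈ 21.79.
Since l sin M < m < l (21.79 < 24.5 < 26.6), two triangles exist.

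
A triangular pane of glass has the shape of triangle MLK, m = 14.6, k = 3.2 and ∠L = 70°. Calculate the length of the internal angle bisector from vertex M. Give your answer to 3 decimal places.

By the law of cosines, l² = k² + m² − 2·k·m·cos L = 191.44, so l ≈ 13.836.
Law of cosines again: cos M = (l² + k² − m²)/(2·l·k) ≈ -0.12962, so ∠M ≈ 97.45°.
The bisector from M has length 2·l·k·cos(∠M/2)/(l+k) ≈ 3.429.

t_M ≈ 3.429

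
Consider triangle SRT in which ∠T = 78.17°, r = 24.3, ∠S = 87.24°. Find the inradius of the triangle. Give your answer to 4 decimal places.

10.6554

The third angle is ∠R = 180° − ∠T − ∠S = 14.59°.
Law of sines: s = r·sin S/sin R ≈ 96.355.
Law of sines: t = r·sin T/sin R ≈ 94.418.
Area = ½·r·s·sin T ≈ 1145.8.
Semiperimeter p = (96.355+24.3+94.418)/2 = 107.54.
Inradius = area/p = 1145.8/107.54 ≈ 10.655.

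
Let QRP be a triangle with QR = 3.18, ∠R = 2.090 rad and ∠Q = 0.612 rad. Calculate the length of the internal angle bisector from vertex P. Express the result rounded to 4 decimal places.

t_P ≈ 5.0425

The third angle is ∠P = π − ∠Q − ∠R = 0.440 rad.
Law of sines: RP = QR·sin Q/sin P ≈ 4.2929.
Law of sines: PQ = QR·sin R/sin P ≈ 6.4876.
The bisector from P has length 2·RP·PQ·cos(∠P/2)/(RP+PQ) ≈ 5.0425.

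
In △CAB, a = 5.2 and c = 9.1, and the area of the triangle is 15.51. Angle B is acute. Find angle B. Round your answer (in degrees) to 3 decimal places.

40.960

From area = ½·c·a·sin B, we get sin B = 2·area/(c·a) ≈ 0.65554.
Taking the acute solution, ∠B ≈ 40.96°.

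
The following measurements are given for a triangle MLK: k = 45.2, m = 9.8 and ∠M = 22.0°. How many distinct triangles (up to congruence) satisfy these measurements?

0

k·sin M = 45.2·sin(22.0°) ≈ 16.93.
Since m = 9.8 < 16.93 = k sin M, no triangle exists.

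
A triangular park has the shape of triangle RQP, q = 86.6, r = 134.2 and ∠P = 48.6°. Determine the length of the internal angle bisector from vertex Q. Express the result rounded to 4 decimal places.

108.0536

By the law of cosines, p² = r² + q² − 2·r·q·cos P = 10138, so p ≈ 100.69.
Law of cosines again: cos Q = (p² + r² − q²)/(2·p·r) ≈ 0.76405, so ∠Q ≈ 40.18°.
The bisector from Q has length 2·p·r·cos(∠Q/2)/(p+r) ≈ 108.05.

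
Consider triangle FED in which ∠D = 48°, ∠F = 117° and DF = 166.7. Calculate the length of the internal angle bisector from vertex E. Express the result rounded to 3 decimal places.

The third angle is ∠E = 180° − ∠D − ∠F = 15.00°.
Law of sines: ED = DF·sin F/sin E ≈ 573.88.
Law of sines: FE = DF·sin D/sin E ≈ 478.64.
The bisector from E has length 2·FE·ED·cos(∠E/2)/(FE+ED) ≈ 517.49.

517.488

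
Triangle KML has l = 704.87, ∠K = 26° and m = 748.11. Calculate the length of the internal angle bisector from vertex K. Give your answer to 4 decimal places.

t_K ≈ 707.2432

By the law of cosines, k² = m² + l² − 2·m·l·cos K = 1.0861e+05, so k ≈ 329.55.
The bisector from K has length 2·m·l·cos(∠K/2)/(m+l) ≈ 707.24.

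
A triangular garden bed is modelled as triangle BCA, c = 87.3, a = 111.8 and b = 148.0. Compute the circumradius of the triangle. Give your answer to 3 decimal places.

By the law of cosines, cos B = (c² + a² − b²) / (2·c·a) ≈ -0.09136, so ∠B ≈ 95.24°.
Circumradius = b/(2 sin B) ≈ 74.311.

74.311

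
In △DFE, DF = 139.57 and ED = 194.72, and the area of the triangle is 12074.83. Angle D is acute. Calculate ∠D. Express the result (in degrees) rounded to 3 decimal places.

From area = ½·ED·DF·sin D, we get sin D = 2·area/(ED·DF) ≈ 0.88860.
Taking the acute solution, ∠D ≈ 62.70°.

∠D ≈ 62.698°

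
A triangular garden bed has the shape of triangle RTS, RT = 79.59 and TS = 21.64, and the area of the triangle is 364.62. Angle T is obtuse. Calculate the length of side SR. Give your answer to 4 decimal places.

99.6168

From area = ½·RT·TS·sin T, we get sin T = 2·area/(RT·TS) ≈ 0.42340.
Taking the obtuse solution, ∠T ≈ 154.95°.
Law of cosines then gives SR ≈ 99.617.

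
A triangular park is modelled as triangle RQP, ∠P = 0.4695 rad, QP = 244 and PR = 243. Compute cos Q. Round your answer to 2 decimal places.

cos Q ≈ 0.24

By the law of cosines, RQ² = QP² + PR² − 2·QP·PR·cos P = 12832, so RQ ≈ 113.28.
Law of cosines again: cos Q = (RQ² + QP² − PR²)/(2·RQ·QP) ≈ 0.24094, so ∠Q ≈ 1.3275 rad.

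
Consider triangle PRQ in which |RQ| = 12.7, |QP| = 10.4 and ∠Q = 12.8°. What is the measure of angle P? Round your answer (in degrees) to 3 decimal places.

∠P ≈ 125.194°

By the law of cosines, |PR|² = |RQ|² + |QP|² − 2·|RQ|·|QP|·cos Q = 11.855, so |PR| ≈ 3.443.
Law of cosines again: cos P = (|QP|² + |PR|² − |RQ|²)/(2·|QP|·|PR|) ≈ -0.57635, so ∠P ≈ 125.19°.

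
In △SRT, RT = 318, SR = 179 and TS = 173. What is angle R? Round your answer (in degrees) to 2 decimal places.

∠R ≈ 24.93°

By the law of cosines, cos R = (SR² + RT² − TS²) / (2·SR·RT) ≈ 0.90682, so ∠R ≈ 24.93°.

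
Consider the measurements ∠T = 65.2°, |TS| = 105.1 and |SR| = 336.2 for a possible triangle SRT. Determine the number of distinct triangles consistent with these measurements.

1

|TS|·sin T = 105.1·sin(65.2°) ≈ 95.41.
Since |SR| ≥ |TS|, exactly one triangle exists.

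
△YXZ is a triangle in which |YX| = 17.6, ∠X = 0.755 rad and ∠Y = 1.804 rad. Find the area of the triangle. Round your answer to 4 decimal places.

The third angle is ∠Z = π − ∠Y − ∠X = 0.583 rad.
Law of sines: |XZ| = |YX|·sin Y/sin Z ≈ 31.123.
Law of sines: |ZY| = |YX|·sin X/sin Z ≈ 21.922.
Area = ½·|YX|·|XZ|·sin X ≈ 187.69.

area ≈ 187.6885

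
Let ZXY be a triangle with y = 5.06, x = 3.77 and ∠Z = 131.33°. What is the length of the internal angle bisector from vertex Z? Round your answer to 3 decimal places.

t_Z ≈ 1.780

By the law of cosines, z² = x² + y² − 2·x·y·cos Z = 65.012, so z ≈ 8.063.
The bisector from Z has length 2·x·y·cos(∠Z/2)/(x+y) ≈ 1.7805.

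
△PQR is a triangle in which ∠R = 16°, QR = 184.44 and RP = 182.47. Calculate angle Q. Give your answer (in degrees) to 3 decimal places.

79.812

By the law of cosines, PQ² = QR² + RP² − 2·QR·RP·cos R = 2611.3, so PQ ≈ 51.101.
Law of cosines again: cos Q = (PQ² + QR² − RP²)/(2·PQ·QR) ≈ 0.17688, so ∠Q ≈ 79.81°.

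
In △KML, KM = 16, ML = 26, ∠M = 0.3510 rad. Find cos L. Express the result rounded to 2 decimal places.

cos L ≈ 0.89

By the law of cosines, LK² = KM² + ML² − 2·KM·ML·cos M = 150.73, so LK ≈ 12.277.
Law of cosines again: cos L = (ML² + LK² − KM²)/(2·ML·LK) ≈ 0.89398, so ∠L ≈ 0.4646 rad.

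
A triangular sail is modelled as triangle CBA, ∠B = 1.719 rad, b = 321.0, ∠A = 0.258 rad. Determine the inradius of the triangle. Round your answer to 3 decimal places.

r ≈ 34.787

The third angle is ∠C = π − ∠B − ∠A = 1.165 rad.
Law of sines: c = b·sin C/sin B ≈ 298.15.
Law of sines: a = b·sin A/sin B ≈ 82.81.
Area = ½·b·c·sin A ≈ 12209.
Semiperimeter s = (298.15+321+82.81)/2 = 350.98.
Inradius = area/s = 12209/350.98 ≈ 34.787.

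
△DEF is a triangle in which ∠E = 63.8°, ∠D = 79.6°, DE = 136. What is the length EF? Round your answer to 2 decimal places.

The third angle is ∠F = 180° − ∠D − ∠E = 36.60°.
Law of sines: EF = DE·sin D/sin F ≈ 224.35.

224.35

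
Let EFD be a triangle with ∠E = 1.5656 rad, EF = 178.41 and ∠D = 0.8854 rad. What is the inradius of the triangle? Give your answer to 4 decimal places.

r ≈ 47.1330

The third angle is ∠F = π − ∠D − ∠E = 0.6906 rad.
Law of sines: FD = EF·sin E/sin D ≈ 230.45.
Law of sines: DE = EF·sin F/sin D ≈ 146.8.
Area = ½·EF·FD·sin F ≈ 13095.
Semiperimeter s = (230.45+146.8+178.41)/2 = 277.83.
Inradius = area/s = 13095/277.83 ≈ 47.133.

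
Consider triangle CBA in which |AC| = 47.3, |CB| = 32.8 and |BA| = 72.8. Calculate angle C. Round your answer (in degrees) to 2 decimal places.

By the law of cosines, cos C = (|AC|² + |CB|² − |BA|²) / (2·|AC|·|CB|) ≈ -0.64028, so ∠C ≈ 129.81°.

129.81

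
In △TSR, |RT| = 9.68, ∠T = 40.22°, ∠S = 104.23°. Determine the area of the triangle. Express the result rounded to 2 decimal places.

area ≈ 18.15

The third angle is ∠R = 180° − ∠T − ∠S = 35.55°.
Law of sines: |SR| = |RT|·sin T/sin S ≈ 6.4485.
Law of sines: |TS| = |RT|·sin R/sin S ≈ 5.8062.
Area = ½·|RT|·|SR|·sin R ≈ 18.146.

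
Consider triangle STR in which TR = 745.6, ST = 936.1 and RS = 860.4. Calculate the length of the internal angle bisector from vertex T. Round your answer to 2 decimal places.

By the law of cosines, cos T = (ST² + TR² − RS²) / (2·ST·TR) ≈ 0.49567, so ∠T ≈ 60.29°.
The bisector from T has length 2·ST·TR·cos(∠T/2)/(ST+TR) ≈ 717.82.

t_T ≈ 717.82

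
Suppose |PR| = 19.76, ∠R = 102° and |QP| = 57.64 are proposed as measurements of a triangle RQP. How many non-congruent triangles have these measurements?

1

|PR|·sin R = 19.76·sin(102°) ≈ 19.33.
Since ∠R is not acute, a triangle exists only if |QP| > |PR|; here |QP| > |PR|, so there is exactly one triangle.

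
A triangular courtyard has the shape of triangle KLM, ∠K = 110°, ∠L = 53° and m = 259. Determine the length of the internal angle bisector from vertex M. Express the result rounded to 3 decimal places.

t_M ≈ 756.485

The third angle is ∠M = 180° − ∠K − ∠L = 17.00°.
Law of sines: k = m·sin K/sin M ≈ 832.43.
Law of sines: l = m·sin L/sin M ≈ 707.48.
The bisector from M has length 2·k·l·cos(∠M/2)/(k+l) ≈ 756.49.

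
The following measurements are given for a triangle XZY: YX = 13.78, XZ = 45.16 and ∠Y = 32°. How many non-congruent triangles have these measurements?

1

YX·sin Y = 13.78·sin(32°) ≈ 7.302.
Since XZ ≥ YX, exactly one triangle exists.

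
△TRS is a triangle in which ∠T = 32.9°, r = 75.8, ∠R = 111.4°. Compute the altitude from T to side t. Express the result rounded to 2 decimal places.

The third angle is ∠S = 180° − ∠T − ∠R = 35.70°.
Law of sines: t = r·sin T/sin R ≈ 44.221.
Law of sines: s = r·sin S/sin R ≈ 47.508.
Area = ½·r·t·sin S ≈ 978.01.
The altitude from T has length 2·area/t ≈ 44.232.

h_T ≈ 44.23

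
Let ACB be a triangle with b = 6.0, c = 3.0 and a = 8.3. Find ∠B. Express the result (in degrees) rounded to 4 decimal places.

By the law of cosines, cos B = (a² + c² − b²) / (2·a·c) ≈ 0.84116, so ∠B ≈ 32.74°.

32.7367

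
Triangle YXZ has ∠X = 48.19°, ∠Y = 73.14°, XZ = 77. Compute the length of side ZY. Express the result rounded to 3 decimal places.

59.970

The third angle is ∠Z = 180° − ∠Y − ∠X = 58.67°.
Law of sines: ZY = XZ·sin X/sin Y ≈ 59.97.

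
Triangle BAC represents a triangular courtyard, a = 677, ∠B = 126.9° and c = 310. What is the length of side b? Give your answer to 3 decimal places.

By the law of cosines, b² = a² + c² − 2·a·c·cos B = 8.0645e+05, so b ≈ 898.03.

898.025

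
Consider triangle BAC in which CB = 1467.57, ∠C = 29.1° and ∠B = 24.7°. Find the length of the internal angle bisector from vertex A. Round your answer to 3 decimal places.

t_A ≈ 369.863

The third angle is ∠A = 180° − ∠C − ∠B = 126.20°.
Law of sines: AC = CB·sin B/sin A ≈ 759.95.
Law of sines: BA = CB·sin C/sin A ≈ 884.47.
The bisector from A has length 2·BA·AC·cos(∠A/2)/(BA+AC) ≈ 369.86.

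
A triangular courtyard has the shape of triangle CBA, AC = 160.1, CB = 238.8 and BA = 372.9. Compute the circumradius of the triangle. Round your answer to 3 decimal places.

By the law of cosines, cos C = (AC² + CB² − BA²) / (2·AC·CB) ≈ -0.73756, so ∠C ≈ 137.52°.
Circumradius = BA/(2 sin C) ≈ 276.11.

R ≈ 276.109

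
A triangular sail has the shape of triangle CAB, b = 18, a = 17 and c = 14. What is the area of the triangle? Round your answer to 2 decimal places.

Semiperimeter s = (14 + 17 + 18)/2 = 24.5.
Heron's formula: area = √(24.5·10.5·7.5·6.5) ≈ 111.99.

area ≈ 111.99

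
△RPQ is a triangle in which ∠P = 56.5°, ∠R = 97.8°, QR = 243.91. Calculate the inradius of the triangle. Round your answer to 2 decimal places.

46.40

The third angle is ∠Q = 180° − ∠R − ∠P = 25.70°.
Law of sines: PQ = QR·sin R/sin P ≈ 289.79.
Law of sines: RP = QR·sin Q/sin P ≈ 126.84.
Area = ½·QR·PQ·sin Q ≈ 15326.
Semiperimeter s = (289.79+243.91+126.84)/2 = 330.27.
Inradius = area/s = 15326/330.27 ≈ 46.405.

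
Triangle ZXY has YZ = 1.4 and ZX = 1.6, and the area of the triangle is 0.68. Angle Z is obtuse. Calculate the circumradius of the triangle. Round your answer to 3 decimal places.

From area = ½·YZ·ZX·sin Z, we get sin Z = 2·area/(YZ·ZX) ≈ 0.60714.
Taking the obtuse solution, ∠Z ≈ 142.62°.
Law of cosines then gives XY ≈ 2.8425.
Circumradius = XY/(2 sin Z) ≈ 2.3409.

R ≈ 2.341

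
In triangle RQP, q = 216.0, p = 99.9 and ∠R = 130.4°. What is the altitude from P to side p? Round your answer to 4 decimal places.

164.4923

By the law of cosines, r² = q² + p² − 2·q·p·cos R = 84607, so r ≈ 290.87.
Area = ½·q·p·sin R ≈ 8216.4.
The altitude from P has length 2·area/p ≈ 164.49.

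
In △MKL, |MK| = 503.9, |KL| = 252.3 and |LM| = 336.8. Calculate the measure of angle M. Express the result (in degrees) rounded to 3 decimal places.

26.527

By the law of cosines, cos M = (|LM|² + |MK|² − |KL|²) / (2·|LM|·|MK|) ≈ 0.89473, so ∠M ≈ 26.53°.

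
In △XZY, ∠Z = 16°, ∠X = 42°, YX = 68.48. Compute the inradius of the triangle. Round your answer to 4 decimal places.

21.6750

The third angle is ∠Y = 180° − ∠X − ∠Z = 122.00°.
Law of sines: ZY = YX·sin X/sin Z ≈ 166.24.
Law of sines: XZ = YX·sin Y/sin Z ≈ 210.69.
Area = ½·YX·ZY·sin Y ≈ 4827.2.
Semiperimeter s = (166.24+68.48+210.69)/2 = 222.71.
Inradius = area/s = 4827.2/222.71 ≈ 21.675.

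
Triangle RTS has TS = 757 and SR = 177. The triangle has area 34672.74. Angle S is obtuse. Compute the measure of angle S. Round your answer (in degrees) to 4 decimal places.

From area = ½·TS·SR·sin S, we get sin S = 2·area/(TS·SR) ≈ 0.51755.
Taking the obtuse solution, ∠S ≈ 148.83°.

148.8322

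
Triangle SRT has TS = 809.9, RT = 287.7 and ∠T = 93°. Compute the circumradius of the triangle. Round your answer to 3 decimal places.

437.377

By the law of cosines, SR² = RT² + TS² − 2·RT·TS·cos T = 7.631e+05, so SR ≈ 873.56.
Area = ½·RT·TS·sin T ≈ 1.1634e+05.
Circumradius = SR/(2 sin T) ≈ 437.38.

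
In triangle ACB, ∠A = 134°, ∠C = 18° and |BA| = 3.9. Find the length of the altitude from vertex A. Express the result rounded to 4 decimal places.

1.8309

The third angle is ∠B = 180° − ∠A − ∠C = 28.00°.
Law of sines: |CB| = |BA|·sin A/sin C ≈ 9.0785.
Law of sines: |AC| = |BA|·sin B/sin C ≈ 5.925.
Area = ½·|BA|·|CB|·sin B ≈ 8.3111.
The altitude from A has length 2·area/|CB| ≈ 1.8309.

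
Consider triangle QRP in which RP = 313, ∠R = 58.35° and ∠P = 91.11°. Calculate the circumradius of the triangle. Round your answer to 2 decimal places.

307.99

The third angle is ∠Q = 180° − ∠R − ∠P = 30.54°.
Law of sines: PQ = RP·sin R/sin Q ≈ 524.36.
Law of sines: QR = RP·sin P/sin Q ≈ 615.86.
Circumradius = RP/(2 sin Q) ≈ 307.99.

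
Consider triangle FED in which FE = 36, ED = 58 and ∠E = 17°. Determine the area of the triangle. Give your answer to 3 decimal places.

Area = ½·FE·ED·sin E ≈ 305.24.

area ≈ 305.236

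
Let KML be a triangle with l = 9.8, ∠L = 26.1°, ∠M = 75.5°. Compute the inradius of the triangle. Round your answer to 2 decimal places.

r ≈ 3.89

The third angle is ∠K = 180° − ∠M − ∠L = 78.40°.
Law of sines: k = l·sin K/sin L ≈ 21.821.
Law of sines: m = l·sin M/sin L ≈ 21.566.
Area = ½·l·k·sin M ≈ 103.52.
Semiperimeter s = (21.821+21.566+9.8)/2 = 26.594.
Inradius = area/s = 103.52/26.594 ≈ 3.8925.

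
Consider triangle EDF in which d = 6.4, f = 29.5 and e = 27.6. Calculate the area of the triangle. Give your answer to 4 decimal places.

area ≈ 86.6914

Semiperimeter s = (27.6 + 6.4 + 29.5)/2 = 31.75.
Heron's formula: area = √(31.75·4.15·25.35·2.25) ≈ 86.691.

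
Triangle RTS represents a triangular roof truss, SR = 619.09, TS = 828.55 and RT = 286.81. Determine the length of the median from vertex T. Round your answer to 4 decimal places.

Median from T: ½√(2·RT² + 2·TS² − SR²) ≈ 537.18.

m_T ≈ 537.1773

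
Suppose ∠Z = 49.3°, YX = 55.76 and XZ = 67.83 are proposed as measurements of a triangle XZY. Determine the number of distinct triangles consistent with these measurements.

XZ·sin Z = 67.83·sin(49.3°) ≈ 51.42.
Since XZ sin Z < YX < XZ (51.42 < 55.76 < 67.83), two triangles exist.

2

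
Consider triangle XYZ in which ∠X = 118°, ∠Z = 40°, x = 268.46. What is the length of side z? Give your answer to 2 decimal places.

195.44

The third angle is ∠Y = 180° − ∠Z − ∠X = 22.00°.
Law of sines: z = x·sin Z/sin X ≈ 195.44.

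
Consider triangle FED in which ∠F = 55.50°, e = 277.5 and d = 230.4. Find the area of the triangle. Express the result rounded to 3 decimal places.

Area = ½·e·d·sin F ≈ 26346.

area ≈ 26345.666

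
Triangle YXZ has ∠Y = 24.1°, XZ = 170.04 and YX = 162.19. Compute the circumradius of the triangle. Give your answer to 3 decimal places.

R ≈ 208.214

Law of sines: sin Z = YX·sin Y/XZ ≈ 0.38948.
Since XZ ≥ YX, only the acute value applies: ∠Z ≈ 22.92°.
Then ∠X = 180° − ∠Y − ∠Z ≈ 132.98°.
Law of sines gives ZY = XZ·sin X/sin Y ≈ 304.67.
Circumradius = XZ/(2 sin Y) ≈ 208.21.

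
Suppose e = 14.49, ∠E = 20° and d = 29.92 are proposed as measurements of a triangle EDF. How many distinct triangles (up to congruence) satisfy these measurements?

2

d·sin E = 29.92·sin(20°) ≈ 10.23.
Since d sin E < e < d (10.23 < 14.49 < 29.92), two triangles exist.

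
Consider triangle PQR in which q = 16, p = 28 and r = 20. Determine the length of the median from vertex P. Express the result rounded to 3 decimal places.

m_P ≈ 11.489

Median from P: ½√(2·q² + 2·r² − p²) ≈ 11.489.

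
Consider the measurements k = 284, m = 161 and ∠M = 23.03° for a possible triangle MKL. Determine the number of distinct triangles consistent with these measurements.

2

k·sin M = 284·sin(23.03°) ≈ 111.1.
Since k sin M < m < k (111.1 < 161 < 284), two triangles exist.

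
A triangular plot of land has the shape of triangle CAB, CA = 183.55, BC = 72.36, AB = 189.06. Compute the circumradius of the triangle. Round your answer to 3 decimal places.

By the law of cosines, cos C = (BC² + CA² − AB²) / (2·BC·CA) ≈ 0.11982, so ∠C ≈ 83.12°.
Circumradius = AB/(2 sin C) ≈ 95.216.

95.216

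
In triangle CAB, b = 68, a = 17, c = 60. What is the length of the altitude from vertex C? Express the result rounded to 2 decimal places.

15.86

Semiperimeter s = (60 + 17 + 68)/2 = 72.5.
Heron's formula: area = √(72.5·12.5·55.5·4.5) ≈ 475.75.
The altitude from C has length 2·area/c ≈ 15.858.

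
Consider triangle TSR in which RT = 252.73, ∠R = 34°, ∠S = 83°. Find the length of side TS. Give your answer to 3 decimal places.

The third angle is ∠T = 180° − ∠S − ∠R = 63.00°.
Law of sines: TS = RT·sin R/sin S ≈ 142.39.

142.386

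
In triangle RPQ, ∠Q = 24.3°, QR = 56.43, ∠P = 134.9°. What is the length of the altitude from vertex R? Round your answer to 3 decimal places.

The third angle is ∠R = 180° − ∠P − ∠Q = 20.80°.
Law of sines: PQ = QR·sin R/sin P ≈ 28.29.
Law of sines: RP = QR·sin Q/sin P ≈ 32.783.
Area = ½·QR·PQ·sin Q ≈ 328.47.
The altitude from R has length 2·area/PQ ≈ 23.222.

23.222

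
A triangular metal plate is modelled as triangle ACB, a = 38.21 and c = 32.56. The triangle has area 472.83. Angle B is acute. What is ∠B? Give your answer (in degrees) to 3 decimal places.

From area = ½·a·c·sin B, we get sin B = 2·area/(a·c) ≈ 0.76010.
Taking the acute solution, ∠B ≈ 49.47°.

49.473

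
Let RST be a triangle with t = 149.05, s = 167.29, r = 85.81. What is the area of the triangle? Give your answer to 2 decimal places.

6382.57

Semiperimeter p = (85.81 + 167.29 + 149.05)/2 = 201.07.
Heron's formula: area = √(201.07·115.26·33.785·52.025) ≈ 6382.6.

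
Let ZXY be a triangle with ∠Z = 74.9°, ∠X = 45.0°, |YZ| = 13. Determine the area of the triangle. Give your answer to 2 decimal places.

The third angle is ∠Y = 180° − ∠Z − ∠X = 60.10°.
Law of sines: |XY| = |YZ|·sin Z/sin X ≈ 17.75.
Law of sines: |ZX| = |YZ|·sin Y/sin X ≈ 15.938.
Area = ½·|YZ|·|XY|·sin Y ≈ 100.02.

area ≈ 100.02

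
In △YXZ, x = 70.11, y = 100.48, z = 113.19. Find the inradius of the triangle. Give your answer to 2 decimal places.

Semiperimeter s = (100.48 + 70.11 + 113.19)/2 = 141.89.
Heron's formula: area = √(141.89·41.41·71.78·28.7) ≈ 3479.1.
Inradius = area/s = 3479.1/141.89 ≈ 24.52.

r ≈ 24.52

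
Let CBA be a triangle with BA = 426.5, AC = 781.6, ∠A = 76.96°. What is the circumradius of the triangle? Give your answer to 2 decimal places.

411.35

By the law of cosines, CB² = BA² + AC² − 2·BA·AC·cos A = 6.4237e+05, so CB ≈ 801.48.
Area = ½·BA·AC·sin A ≈ 1.6238e+05.
Circumradius = CB/(2 sin A) ≈ 411.35.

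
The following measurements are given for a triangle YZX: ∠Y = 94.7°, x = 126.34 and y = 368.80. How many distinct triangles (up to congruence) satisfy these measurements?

x·sin Y = 126.34·sin(94.7°) ≈ 125.9.
Since ∠Y is not acute, a triangle exists only if y > x; here y > x, so there is exactly one triangle.

1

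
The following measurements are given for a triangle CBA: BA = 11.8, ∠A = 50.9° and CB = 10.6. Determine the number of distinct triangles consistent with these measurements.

BA·sin A = 11.8·sin(50.9°) ≈ 9.157.
Since BA sin A < CB < BA (9.157 < 10.6 < 11.8), two triangles exist.

2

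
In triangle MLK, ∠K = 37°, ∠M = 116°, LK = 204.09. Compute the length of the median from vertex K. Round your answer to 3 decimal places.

146.531

The third angle is ∠L = 180° − ∠K − ∠M = 27.00°.
Law of sines: KM = LK·sin L/sin M ≈ 103.09.
Law of sines: ML = LK·sin K/sin M ≈ 136.65.
Median from K: ½√(2·LK² + 2·KM² − ML²) ≈ 146.53.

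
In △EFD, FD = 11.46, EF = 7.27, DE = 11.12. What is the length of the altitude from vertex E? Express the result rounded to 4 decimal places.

Semiperimeter s = (11.46 + 11.12 + 7.27)/2 = 14.925.
Heron's formula: area = √(14.925·3.465·3.805·7.655) ≈ 38.811.
The altitude from E has length 2·area/FD ≈ 6.7734.

h_E ≈ 6.7734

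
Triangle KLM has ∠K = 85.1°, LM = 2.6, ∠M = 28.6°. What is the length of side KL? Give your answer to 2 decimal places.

1.25

The third angle is ∠L = 180° − ∠M − ∠K = 66.30°.
Law of sines: KL = LM·sin M/sin K ≈ 1.2492.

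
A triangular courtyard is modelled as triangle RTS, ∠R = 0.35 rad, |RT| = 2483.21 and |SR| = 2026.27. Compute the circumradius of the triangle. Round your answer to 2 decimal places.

By the law of cosines, |TS|² = |SR|² + |RT|² − 2·|SR|·|RT|·cos R = 8.1891e+05, so |TS| ≈ 904.93.
Area = ½·|SR|·|RT|·sin R ≈ 8.6267e+05.
Circumradius = |TS|/(2 sin R) ≈ 1319.5.

1319.54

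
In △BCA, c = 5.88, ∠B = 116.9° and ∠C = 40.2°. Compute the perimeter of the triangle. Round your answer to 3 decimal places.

The third angle is ∠A = 180° − ∠B − ∠C = 22.90°.
Law of sines: b = c·sin B/sin C ≈ 8.1241.
Law of sines: a = c·sin A/sin C ≈ 3.5448.
Semiperimeter s = (8.1241+5.88+3.5448)/2 = 8.7745.
Perimeter = 8.1241 + 5.88 + 3.5448 = 17.549.

perimeter ≈ 17.549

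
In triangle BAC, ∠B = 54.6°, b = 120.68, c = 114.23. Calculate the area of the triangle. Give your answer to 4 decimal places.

area ≈ 6654.8314

Law of sines: sin C = c·sin B/b ≈ 0.77156.
Since b ≥ c, only the acute value applies: ∠C ≈ 50.49°.
Then ∠A = 180° − ∠B − ∠C ≈ 74.91°.
Law of sines gives a = b·sin A/sin B ≈ 142.94.
Area = ½·b·c·sin A ≈ 6654.8.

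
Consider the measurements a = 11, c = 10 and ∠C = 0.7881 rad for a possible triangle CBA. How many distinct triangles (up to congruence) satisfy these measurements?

2

a·sin C = 11·sin(0.7881 rad) ≈ 7.799.
Since a sin C < c < a (7.799 < 10 < 11), two triangles exist.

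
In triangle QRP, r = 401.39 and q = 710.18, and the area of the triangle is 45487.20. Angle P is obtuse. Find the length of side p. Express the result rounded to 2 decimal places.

From area = ½·q·r·sin P, we get sin P = 2·area/(q·r) ≈ 0.31914.
Taking the obtuse solution, ∠P ≈ 161.39°.
Law of cosines then gives p ≈ 1098.1.

1098.08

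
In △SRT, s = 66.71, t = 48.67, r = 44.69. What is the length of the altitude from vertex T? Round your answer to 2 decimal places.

Semiperimeter p = (66.71 + 44.69 + 48.67)/2 = 80.035.
Heron's formula: area = √(80.035·13.325·35.345·31.365) ≈ 1087.3.
The altitude from T has length 2·area/t ≈ 44.682.

h_T ≈ 44.68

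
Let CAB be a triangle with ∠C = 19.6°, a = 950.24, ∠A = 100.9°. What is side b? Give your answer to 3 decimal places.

The third angle is ∠B = 180° − ∠C − ∠A = 59.50°.
Law of sines: b = a·sin B/sin A ≈ 833.8.

833.797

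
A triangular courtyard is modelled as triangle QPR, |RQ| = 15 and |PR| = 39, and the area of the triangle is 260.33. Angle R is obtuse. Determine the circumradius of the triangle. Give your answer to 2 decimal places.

26.82

From area = ½·|PR|·|RQ|·sin R, we get sin R = 2·area/(|PR|·|RQ|) ≈ 0.89002.
Taking the obtuse solution, ∠R ≈ 117.12°.
Law of cosines then gives |QP| ≈ 47.743.
Circumradius = |QP|/(2 sin R) ≈ 26.822.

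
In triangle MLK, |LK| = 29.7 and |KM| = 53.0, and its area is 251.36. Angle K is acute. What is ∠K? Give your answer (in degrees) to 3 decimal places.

∠K ≈ 18.625°

From area = ½·|LK|·|KM|·sin K, we get sin K = 2·area/(|LK|·|KM|) ≈ 0.31937.
Taking the acute solution, ∠K ≈ 18.62°.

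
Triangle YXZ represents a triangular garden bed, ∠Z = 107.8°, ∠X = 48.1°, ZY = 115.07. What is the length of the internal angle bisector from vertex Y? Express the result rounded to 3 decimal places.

The third angle is ∠Y = 180° − ∠X − ∠Z = 24.10°.
Law of sines: XZ = ZY·sin Y/sin X ≈ 63.128.
Law of sines: YX = ZY·sin Z/sin X ≈ 147.2.
The bisector from Y has length 2·ZY·YX·cos(∠Y/2)/(ZY+YX) ≈ 126.32.

t_Y ≈ 126.320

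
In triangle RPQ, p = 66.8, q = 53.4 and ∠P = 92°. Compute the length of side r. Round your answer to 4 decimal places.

38.3129

Law of sines: sin Q = q·sin P/p ≈ 0.79891.
Since p ≥ q, only the acute value applies: ∠Q ≈ 53.03°.
Then ∠R = 180° − ∠P − ∠Q ≈ 34.97°.
Law of sines gives r = p·sin R/sin P ≈ 38.313.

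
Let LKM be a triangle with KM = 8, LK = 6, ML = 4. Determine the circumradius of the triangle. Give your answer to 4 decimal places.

By the law of cosines, cos L = (ML² + LK² − KM²) / (2·ML·LK) ≈ -0.25000, so ∠L ≈ 104.48°.
Circumradius = KM/(2 sin L) ≈ 4.1312.

R ≈ 4.1312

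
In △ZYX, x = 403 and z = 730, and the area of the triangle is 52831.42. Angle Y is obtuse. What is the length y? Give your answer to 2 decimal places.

From area = ½·x·z·sin Y, we get sin Y = 2·area/(x·z) ≈ 0.35917.
Taking the obtuse solution, ∠Y ≈ 158.95°.
Law of cosines then gives y ≈ 1115.5.

1115.54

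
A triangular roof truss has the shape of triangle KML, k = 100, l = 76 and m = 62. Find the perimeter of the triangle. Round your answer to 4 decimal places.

Perimeter = 100 + 62 + 76 = 238.

238.0000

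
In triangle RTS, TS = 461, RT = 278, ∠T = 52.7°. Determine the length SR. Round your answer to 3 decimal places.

366.716

By the law of cosines, SR² = RT² + TS² − 2·RT·TS·cos T = 1.3448e+05, so SR ≈ 366.72.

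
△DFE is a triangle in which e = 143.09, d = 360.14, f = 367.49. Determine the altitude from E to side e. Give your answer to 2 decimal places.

Semiperimeter s = (360.14 + 367.49 + 143.09)/2 = 435.36.
Heron's formula: area = √(435.36·75.22·67.87·292.27) ≈ 25487.
The altitude from E has length 2·area/e ≈ 356.24.

356.24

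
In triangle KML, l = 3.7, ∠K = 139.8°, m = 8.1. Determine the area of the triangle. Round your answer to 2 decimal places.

9.67

Area = ½·m·l·sin K ≈ 9.6722.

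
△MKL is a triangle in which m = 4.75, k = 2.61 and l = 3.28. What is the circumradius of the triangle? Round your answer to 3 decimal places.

By the law of cosines, cos M = (k² + l² − m²) / (2·k·l) ≈ -0.29156, so ∠M ≈ 106.95°.
Circumradius = m/(2 sin M) ≈ 2.4829.

R ≈ 2.483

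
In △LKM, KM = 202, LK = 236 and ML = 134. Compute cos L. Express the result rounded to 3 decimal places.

cos L ≈ 0.519

By the law of cosines, cos L = (ML² + LK² − KM²) / (2·ML·LK) ≈ 0.51935, so ∠L ≈ 58.71°.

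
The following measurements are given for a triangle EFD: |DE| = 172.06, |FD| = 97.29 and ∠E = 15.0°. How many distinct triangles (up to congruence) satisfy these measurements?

2

|DE|·sin E = 172.06·sin(15.0°) ≈ 44.53.
Since |DE| sin E < |FD| < |DE| (44.53 < 97.29 < 172.06), two triangles exist.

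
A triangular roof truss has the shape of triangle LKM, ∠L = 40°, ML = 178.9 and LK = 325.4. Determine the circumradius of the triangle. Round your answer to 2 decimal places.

R ≈ 171.66

By the law of cosines, KM² = ML² + LK² − 2·ML·LK·cos L = 48701, so KM ≈ 220.68.
Area = ½·ML·LK·sin L ≈ 18710.
Circumradius = KM/(2 sin L) ≈ 171.66.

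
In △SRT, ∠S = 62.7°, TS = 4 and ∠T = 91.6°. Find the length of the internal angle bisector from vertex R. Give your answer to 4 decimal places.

The third angle is ∠R = 180° − ∠T − ∠S = 25.70°.
Law of sines: RT = TS·sin S/sin R ≈ 8.1965.
Law of sines: SR = TS·sin T/sin R ≈ 9.2202.
The bisector from R has length 2·SR·RT·cos(∠R/2)/(SR+RT) ≈ 8.4609.

t_R ≈ 8.4609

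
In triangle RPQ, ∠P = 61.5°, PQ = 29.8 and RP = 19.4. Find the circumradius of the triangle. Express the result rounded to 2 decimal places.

By the law of cosines, QR² = RP² + PQ² − 2·RP·PQ·cos P = 712.69, so QR ≈ 26.696.
Area = ½·RP·PQ·sin P ≈ 254.03.
Circumradius = QR/(2 sin P) ≈ 15.189.

15.19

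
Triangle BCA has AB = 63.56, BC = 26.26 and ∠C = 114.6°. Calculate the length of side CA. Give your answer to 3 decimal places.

Law of sines: sin A = BC·sin C/AB ≈ 0.37565.
Since AB ≥ BC, only the acute value applies: ∠A ≈ 22.06°.
Then ∠B = 180° − ∠C − ∠A ≈ 43.34°.
Law of sines gives CA = AB·sin B/sin C ≈ 47.973.

47.973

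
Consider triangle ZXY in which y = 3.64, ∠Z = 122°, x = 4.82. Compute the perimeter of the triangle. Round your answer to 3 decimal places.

By the law of cosines, z² = x² + y² − 2·x·y·cos Z = 55.077, so z ≈ 7.4214.
Semiperimeter s = (7.4214+4.82+3.64)/2 = 7.9407.
Perimeter = 7.4214 + 4.82 + 3.64 = 15.881.

perimeter ≈ 15.881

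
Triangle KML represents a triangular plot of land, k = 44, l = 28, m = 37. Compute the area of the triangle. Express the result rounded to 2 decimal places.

Semiperimeter s = (44 + 37 + 28)/2 = 54.5.
Heron's formula: area = √(54.5·10.5·17.5·26.5) ≈ 515.15.

515.15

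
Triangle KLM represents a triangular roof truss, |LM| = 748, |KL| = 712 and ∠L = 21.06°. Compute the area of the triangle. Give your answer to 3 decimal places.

95689.367

Area = ½·|KL|·|LM|·sin L ≈ 95689.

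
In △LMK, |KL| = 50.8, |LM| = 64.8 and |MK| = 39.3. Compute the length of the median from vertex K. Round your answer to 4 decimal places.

Median from K: ½√(2·|MK|² + 2·|KL|² − |LM|²) ≈ 31.825.

m_K ≈ 31.8246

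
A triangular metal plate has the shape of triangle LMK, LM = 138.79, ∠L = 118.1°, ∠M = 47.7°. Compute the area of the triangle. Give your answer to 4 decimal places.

The third angle is ∠K = 180° − ∠L − ∠M = 14.20°.
Law of sines: MK = LM·sin L/sin K ≈ 499.09.
Law of sines: KL = LM·sin M/sin K ≈ 418.47.
Area = ½·LM·MK·sin M ≈ 25617.

25616.6268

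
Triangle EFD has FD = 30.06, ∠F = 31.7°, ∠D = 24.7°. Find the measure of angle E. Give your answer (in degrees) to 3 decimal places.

The third angle is ∠E = 180° − ∠F − ∠D = 123.60°.

∠E ≈ 123.600°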